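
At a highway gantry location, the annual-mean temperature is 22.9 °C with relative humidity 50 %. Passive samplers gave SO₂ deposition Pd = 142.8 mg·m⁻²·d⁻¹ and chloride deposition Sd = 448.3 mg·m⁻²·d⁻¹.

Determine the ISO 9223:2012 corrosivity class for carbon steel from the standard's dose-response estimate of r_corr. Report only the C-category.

carbon steel: T>10 °C ⇒ hinge -0.054·(22.9−10) = -0.6966
  Pd branch = 1.77·Pd^0.52·e^(0.02·RH+f) = 31.64 μm/a
  Cl⁻ term: 0.102·448.3^0.62·exp(0.033·50+0.04·22.9) = 58.48
  r_corr = 31.64 + 58.48 = 90.11 μm/a
ISO 9223 Table 2 (carbon steel): 80 < 90.1 ≤ 200 μm/a ⇒ C5

C5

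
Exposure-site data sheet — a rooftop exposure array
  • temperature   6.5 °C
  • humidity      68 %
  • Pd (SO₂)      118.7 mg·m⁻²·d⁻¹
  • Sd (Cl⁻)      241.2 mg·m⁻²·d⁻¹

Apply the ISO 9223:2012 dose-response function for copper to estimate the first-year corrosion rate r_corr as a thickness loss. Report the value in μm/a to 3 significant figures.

r_corr = 1.37 μm/a

copper: temperature factor f = +0.126·(-3.5) = -0.4410
  Pd branch = 0.0053·Pd^0.26·e^(0.059·RH+f) = 0.6524 μm/a
  Cl⁻ term: 0.01025·241.2^0.27·exp(0.036·68+0.049·6.5) = 0.7169
  sum: 0.6524 + 0.7169 → r_corr = 1.369 μm/a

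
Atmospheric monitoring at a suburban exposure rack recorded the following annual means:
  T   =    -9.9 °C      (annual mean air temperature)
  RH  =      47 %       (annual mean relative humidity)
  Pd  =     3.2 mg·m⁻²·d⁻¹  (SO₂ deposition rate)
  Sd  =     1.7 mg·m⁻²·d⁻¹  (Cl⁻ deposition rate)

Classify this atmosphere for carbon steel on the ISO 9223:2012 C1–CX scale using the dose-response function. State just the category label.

C1

carbon steel: f(T) = +0.150·(T−10) [T≤10 °C] = -2.9850
  SO₂ term: 1.77·3.2^0.52·exp(0.02·47-2.9850) = 0.4193
  Cl⁻ term: 0.102·1.7^0.62·exp(0.033·47+0.04·-9.9) = 0.4499
  r_corr = 0.4193 + 0.4499 = 0.8692 μm/a
0.869 μm/a falls in (0, 1.3] for carbon steel → category C1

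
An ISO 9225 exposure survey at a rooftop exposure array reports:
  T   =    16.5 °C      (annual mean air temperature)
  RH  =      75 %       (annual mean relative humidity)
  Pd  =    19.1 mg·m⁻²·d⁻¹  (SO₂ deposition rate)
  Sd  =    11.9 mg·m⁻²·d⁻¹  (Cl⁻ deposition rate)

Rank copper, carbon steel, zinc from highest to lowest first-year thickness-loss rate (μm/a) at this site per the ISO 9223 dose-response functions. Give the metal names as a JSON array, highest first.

["carbon steel", "zinc", "copper"]

copper: f(T) = -0.080·(T−10) [T>10 °C] = -0.5200
  sulphur-dioxide contribution → 0.5666 μm/a
  chloride contribution → 0.6681 μm/a
  ⇒ r_corr(copper) = 1.235 μm/a
carbon steel: f(T) = -0.054·(T−10) [T>10 °C] = -0.3510
  sulphur-dioxide contribution → 25.89 μm/a
  chloride contribution → 10.89 μm/a
  ⇒ r_corr(carbon steel) = 36.78 μm/a
zinc: T>10 °C ⇒ hinge -0.071·(16.5−10) = -0.4615
  sulphur-dioxide contribution → 0.9379 μm/a
  chloride contribution → 0.5318 μm/a
  ⇒ r_corr(zinc) = 1.47 μm/a
Ordering by μm/a: carbon steel (36.8) > zinc (1.47) > copper (1.23)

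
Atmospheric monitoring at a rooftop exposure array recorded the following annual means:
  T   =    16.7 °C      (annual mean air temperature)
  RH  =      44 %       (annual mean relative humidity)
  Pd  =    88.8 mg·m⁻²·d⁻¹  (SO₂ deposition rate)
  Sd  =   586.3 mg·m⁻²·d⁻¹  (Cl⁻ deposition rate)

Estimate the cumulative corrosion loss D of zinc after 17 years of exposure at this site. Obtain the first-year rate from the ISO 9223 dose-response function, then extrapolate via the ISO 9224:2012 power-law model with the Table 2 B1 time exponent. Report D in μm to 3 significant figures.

zinc: temperature factor f = -0.071·(6.7) = -0.4757
  SO₂ term: 0.0129·88.8^0.44·exp(0.046·44-0.4757) = 0.4368
  Cl⁻ term: 0.0175·586.3^0.57·exp(0.008·44+0.085·16.7) = 3.892
  sum: 0.4368 + 3.892 → r_corr = 4.329 μm/a
ISO 9224: D(t) = r_corr · t^b with b = 0.813 (zinc, B1)
  D(17) = 4.329 × 17^0.813 = 4.329 × 10.01 = 43.33 μm

D(17) = 43.3 μm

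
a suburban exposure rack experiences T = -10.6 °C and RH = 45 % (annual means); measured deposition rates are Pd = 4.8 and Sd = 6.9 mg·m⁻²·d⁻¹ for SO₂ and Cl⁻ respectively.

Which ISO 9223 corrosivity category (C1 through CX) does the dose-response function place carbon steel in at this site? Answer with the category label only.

carbon steel: temperature factor f = +0.150·(-20.6) = -3.0900
  Pd branch = 1.77·Pd^0.52·e^(0.02·RH+f) = 0.4478 μm/a
  Sd branch = 0.102·Sd^0.62·e^(0.033·RH+0.04·T) = 0.9761 μm/a
  sum: 0.4478 + 0.9761 → r_corr = 1.424 μm/a
1.42 μm/a falls in (1.3, 25] for carbon steel → category C2

C2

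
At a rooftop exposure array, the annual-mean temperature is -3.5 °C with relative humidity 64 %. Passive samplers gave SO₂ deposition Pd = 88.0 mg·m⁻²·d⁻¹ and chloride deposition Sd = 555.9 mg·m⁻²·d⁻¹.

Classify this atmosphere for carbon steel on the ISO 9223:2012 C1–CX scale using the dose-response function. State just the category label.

C3

carbon steel: f(T) = +0.150·(T−10) [T≤10 °C] = -2.0250
  SO₂ term: 1.77·88.0^0.52·exp(0.02·64-2.0250) = 8.621
  Cl⁻ term: 0.102·555.9^0.62·exp(0.033·64+0.04·-3.5) = 36.89
  sum: 8.621 + 36.89 → r_corr = 45.51 μm/a
45.5 μm/a falls in (25, 50] for carbon steel → category C3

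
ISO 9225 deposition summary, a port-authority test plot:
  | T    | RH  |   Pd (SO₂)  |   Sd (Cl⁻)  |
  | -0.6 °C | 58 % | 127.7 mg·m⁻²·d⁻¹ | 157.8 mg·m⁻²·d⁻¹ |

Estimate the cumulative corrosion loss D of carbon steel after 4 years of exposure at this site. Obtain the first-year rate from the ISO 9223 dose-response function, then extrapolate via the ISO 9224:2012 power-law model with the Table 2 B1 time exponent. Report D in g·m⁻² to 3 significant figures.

carbon steel: temperature factor f = +0.150·(-10.6) = -1.5900
  sulphur-dioxide contribution → 14.34 μm/a
  chloride contribution → 15.57 μm/a
  total first-year rate 29.9 μm/a
Power-law: D(4) = r_corr · 4^0.523
  D(4) = 29.9 × 4^0.523 = 29.9 × 2.065 = 61.75 μm
  Mass loss = 61.75 μm × 7.85 g/cm³ = 484.7 g·m⁻²

D(4) = 485 g·m⁻²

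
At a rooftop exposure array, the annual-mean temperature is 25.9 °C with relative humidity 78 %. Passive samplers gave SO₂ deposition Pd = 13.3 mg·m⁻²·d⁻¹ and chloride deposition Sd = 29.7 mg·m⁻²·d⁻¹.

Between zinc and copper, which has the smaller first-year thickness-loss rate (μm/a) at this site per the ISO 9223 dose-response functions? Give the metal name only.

zinc: T>10 °C ⇒ hinge -0.071·(25.9−10) = -1.1289
  sulphur-dioxide contribution → 0.471 μm/a
  chloride contribution → 2.04 μm/a
  ⇒ r_corr(zinc) = 2.511 μm/a
copper: f(T) = -0.080·(T−10) [T>10 °C] = -1.2720
  sulphur-dioxide contribution → 0.2902 μm/a
  chloride contribution → 1.51 μm/a
  total first-year rate 1.8 μm/a
Ordering by μm/a: zinc (2.51) > copper (1.8)

copper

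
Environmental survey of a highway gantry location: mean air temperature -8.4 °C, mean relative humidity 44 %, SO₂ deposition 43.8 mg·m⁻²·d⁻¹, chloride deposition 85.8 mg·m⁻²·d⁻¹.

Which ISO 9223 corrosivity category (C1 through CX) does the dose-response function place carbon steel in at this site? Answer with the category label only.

C2

carbon steel: f(T) = +0.150·(T−10) [T≤10 °C] = -2.7600
  Pd branch = 1.77·Pd^0.52·e^(0.02·RH+f) = 1.928 μm/a
  Sd branch = 0.102·Sd^0.62·e^(0.033·RH+0.04·T) = 4.921 μm/a
  sum: 1.928 + 4.921 → r_corr = 6.849 μm/a
6.85 μm/a falls in (1.3, 25] for carbon steel → category C2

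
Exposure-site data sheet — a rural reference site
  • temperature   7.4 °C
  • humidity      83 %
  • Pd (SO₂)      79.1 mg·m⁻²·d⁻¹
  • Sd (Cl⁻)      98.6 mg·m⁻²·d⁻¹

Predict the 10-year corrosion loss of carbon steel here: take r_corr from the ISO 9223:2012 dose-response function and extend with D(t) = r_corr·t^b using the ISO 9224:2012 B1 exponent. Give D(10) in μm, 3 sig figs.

D(10) = 326 μm

carbon steel: temperature factor f = +0.150·(-2.6) = -0.3900
  SO₂ term: 1.77·79.1^0.52·exp(0.02·83-0.3900) = 61.18
  Sd branch = 0.102·Sd^0.62·e^(0.033·RH+0.04·T) = 36.55 μm/a
  sum: 61.18 + 36.55 → r_corr = 97.73 μm/a
Power-law: D(10) = r_corr · 10^0.523
  D(10) = 97.73 × 10^0.523 = 97.73 × 3.334 = 325.8 μm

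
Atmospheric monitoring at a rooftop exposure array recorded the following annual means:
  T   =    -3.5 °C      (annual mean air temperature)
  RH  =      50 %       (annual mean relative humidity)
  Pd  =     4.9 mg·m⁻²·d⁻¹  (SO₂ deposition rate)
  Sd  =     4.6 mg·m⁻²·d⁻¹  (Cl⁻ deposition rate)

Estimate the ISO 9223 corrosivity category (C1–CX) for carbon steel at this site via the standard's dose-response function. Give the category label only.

C2

carbon steel: T≤10 °C ⇒ hinge +0.150·(-3.5−10) = -2.0250
  SO₂ term: 1.77·4.9^0.52·exp(0.02·50-2.0250) = 1.451
  Sd branch = 0.102·Sd^0.62·e^(0.033·RH+0.04·T) = 1.189 μm/a
  sum: 1.451 + 1.189 → r_corr = 2.64 μm/a
2.64 μm/a falls in (1.3, 25] for carbon steel → category C2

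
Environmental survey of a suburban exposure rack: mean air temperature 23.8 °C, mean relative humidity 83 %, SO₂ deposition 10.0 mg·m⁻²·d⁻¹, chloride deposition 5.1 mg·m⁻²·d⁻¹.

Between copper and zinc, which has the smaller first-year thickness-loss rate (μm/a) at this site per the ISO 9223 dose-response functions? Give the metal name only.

zinc

copper: f(T) = -0.080·(T−10) [T>10 °C] = -1.1040
  Pd branch = 0.0053·Pd^0.26·e^(0.059·RH+f) = 0.4281 μm/a
  Sd branch = 0.01025·Sd^0.27·e^(0.036·RH+0.049·T) = 1.014 μm/a
  sum: 0.4281 + 1.014 → r_corr = 1.442 μm/a
zinc: temperature factor f = -0.071·(13.8) = -0.9798
  Pd branch = 0.0129·Pd^0.44·e^(0.046·RH+f) = 0.607 μm/a
  Sd branch = 0.0175·Sd^0.57·e^(0.008·RH+0.085·T) = 0.6506 μm/a
  sum: 0.607 + 0.6506 → r_corr = 1.258 μm/a
Ordering by μm/a: copper (1.44) > zinc (1.26)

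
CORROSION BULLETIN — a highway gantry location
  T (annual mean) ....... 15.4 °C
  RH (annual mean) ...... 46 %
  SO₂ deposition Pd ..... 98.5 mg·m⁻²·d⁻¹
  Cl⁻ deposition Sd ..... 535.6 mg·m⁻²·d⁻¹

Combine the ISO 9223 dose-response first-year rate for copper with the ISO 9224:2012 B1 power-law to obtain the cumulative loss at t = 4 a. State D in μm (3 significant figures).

copper: temperature factor f = -0.080·(5.4) = -0.4320
  sulphur-dioxide contribution → 0.1712 μm/a
  chloride contribution → 0.6229 μm/a
  ⇒ r_corr(copper) = 0.7942 μm/a
Long-term exponent b (ISO 9224 Table 2, B1) = 0.667
  D(4) = 0.7942 × 4^0.667 = 0.7942 × 2.521 = 2.002 μm

D(4) = 2.00 μm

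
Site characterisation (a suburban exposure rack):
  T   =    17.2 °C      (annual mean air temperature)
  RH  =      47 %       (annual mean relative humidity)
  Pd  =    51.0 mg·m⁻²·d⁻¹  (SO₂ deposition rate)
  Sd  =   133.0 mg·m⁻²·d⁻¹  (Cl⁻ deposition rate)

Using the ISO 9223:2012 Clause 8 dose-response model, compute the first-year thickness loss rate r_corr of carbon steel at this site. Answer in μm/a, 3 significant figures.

carbon steel: temperature factor f = -0.054·(7.2) = -0.3888
  Pd branch = 1.77·Pd^0.52·e^(0.02·RH+f) = 23.73 μm/a
  Cl⁻ term: 0.102·133.0^0.62·exp(0.033·47+0.04·17.2) = 19.85
  sum: 23.73 + 19.85 → r_corr = 43.58 μm/a

r_corr = 43.6 μm/a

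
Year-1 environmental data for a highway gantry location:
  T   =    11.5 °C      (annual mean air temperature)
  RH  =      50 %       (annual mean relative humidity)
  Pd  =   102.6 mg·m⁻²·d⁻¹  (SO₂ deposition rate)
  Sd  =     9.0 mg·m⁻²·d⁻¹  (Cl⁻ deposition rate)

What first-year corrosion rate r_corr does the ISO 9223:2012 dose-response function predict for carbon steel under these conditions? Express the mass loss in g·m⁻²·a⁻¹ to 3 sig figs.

r_corr = 413 g·m⁻²·a⁻¹

carbon steel: temperature factor f = -0.054·(1.5) = -0.0810
  sulphur-dioxide contribution → 49.3 μm/a
  chloride contribution → 3.285 μm/a
  total first-year rate 52.59 μm/a
Convert to mass loss: 52.59 μm/a × 7.85 g/cm³ = 412.8 g·m⁻²·a⁻¹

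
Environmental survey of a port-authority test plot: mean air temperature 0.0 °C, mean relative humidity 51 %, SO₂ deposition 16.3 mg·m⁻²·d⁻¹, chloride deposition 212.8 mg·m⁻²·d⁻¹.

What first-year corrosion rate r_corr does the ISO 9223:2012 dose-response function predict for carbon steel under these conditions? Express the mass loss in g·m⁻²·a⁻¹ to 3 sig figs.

carbon steel: f(T) = +0.150·(T−10) [T≤10 °C] = -1.5000
  sulphur-dioxide contribution → 4.676 μm/a
  chloride contribution → 15.24 μm/a
  total first-year rate 19.91 μm/a
Convert to mass loss: 19.91 μm/a × 7.85 g/cm³ = 156.3 g·m⁻²·a⁻¹

r_corr = 156 g·m⁻²·a⁻¹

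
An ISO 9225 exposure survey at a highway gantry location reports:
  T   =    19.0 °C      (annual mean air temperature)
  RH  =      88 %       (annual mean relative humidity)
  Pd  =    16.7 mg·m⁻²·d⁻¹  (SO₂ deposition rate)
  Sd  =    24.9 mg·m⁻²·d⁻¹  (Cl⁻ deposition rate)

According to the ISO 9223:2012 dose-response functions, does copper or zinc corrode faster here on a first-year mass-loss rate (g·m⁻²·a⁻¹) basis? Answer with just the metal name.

copper: f(T) = -0.080·(T−10) [T>10 °C] = -0.7200
  Pd branch = 0.0053·Pd^0.26·e^(0.059·RH+f) = 0.9646 μm/a
  Cl⁻ term: 0.01025·24.9^0.27·exp(0.036·88+0.049·19.0) = 1.472
  r_corr = 0.9646 + 1.472 = 2.436 μm/a
  mass loss = 2.436 μm/a × 8.96 g/cm³ = 21.83 g·m⁻²·a⁻¹
zinc: f(T) = -0.071·(T−10) [T>10 °C] = -0.6390
  SO₂ term: 0.0129·16.7^0.44·exp(0.046·88-0.6390) = 1.346
  Cl⁻ term: 0.0175·24.9^0.57·exp(0.008·88+0.085·19.0) = 1.112
  sum: 1.346 + 1.112 → r_corr = 2.458 μm/a
  mass loss = 2.458 μm/a × 7.14 g/cm³ = 17.55 g·m⁻²·a⁻¹
Ordering by g·m⁻²·a⁻¹: copper (21.8) > zinc (17.5)

copper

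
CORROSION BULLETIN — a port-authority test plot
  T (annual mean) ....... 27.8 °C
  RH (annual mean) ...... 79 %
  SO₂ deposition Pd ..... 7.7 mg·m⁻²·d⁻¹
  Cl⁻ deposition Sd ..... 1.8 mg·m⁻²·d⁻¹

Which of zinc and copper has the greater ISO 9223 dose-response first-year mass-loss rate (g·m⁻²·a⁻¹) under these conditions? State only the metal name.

zinc: temperature factor f = -0.071·(17.8) = -1.2638
  Pd branch = 0.0129·Pd^0.44·e^(0.046·RH+f) = 0.3389 μm/a
  Cl⁻ term: 0.0175·1.8^0.57·exp(0.008·79+0.085·27.8) = 0.4889
  sum: 0.3389 + 0.4889 → r_corr = 0.8278 μm/a
  mass loss = 0.8278 μm/a × 7.14 g/cm³ = 5.91 g·m⁻²·a⁻¹
copper: f(T) = -0.080·(T−10) [T>10 °C] = -1.4240
  Pd branch = 0.0053·Pd^0.26·e^(0.059·RH+f) = 0.2294 μm/a
  Sd branch = 0.01025·Sd^0.27·e^(0.036·RH+0.049·T) = 0.8061 μm/a
  sum: 0.2294 + 0.8061 → r_corr = 1.035 μm/a
  mass loss = 1.035 μm/a × 8.96 g/cm³ = 9.278 g·m⁻²·a⁻¹
Ordering by g·m⁻²·a⁻¹: copper (9.28) > zinc (5.91)

copper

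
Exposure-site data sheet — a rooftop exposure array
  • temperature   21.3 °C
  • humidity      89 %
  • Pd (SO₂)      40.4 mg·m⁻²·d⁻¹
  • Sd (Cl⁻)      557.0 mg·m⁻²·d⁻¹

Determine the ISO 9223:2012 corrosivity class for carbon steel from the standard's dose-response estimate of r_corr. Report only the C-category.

carbon steel: f(T) = -0.054·(T−10) [T>10 °C] = -0.6102
  sulphur-dioxide contribution → 39.02 μm/a
  chloride contribution → 227.3 μm/a
  ⇒ r_corr(carbon steel) = 266.3 μm/a
266 μm/a falls in (200, 700] for carbon steel → category CX

CX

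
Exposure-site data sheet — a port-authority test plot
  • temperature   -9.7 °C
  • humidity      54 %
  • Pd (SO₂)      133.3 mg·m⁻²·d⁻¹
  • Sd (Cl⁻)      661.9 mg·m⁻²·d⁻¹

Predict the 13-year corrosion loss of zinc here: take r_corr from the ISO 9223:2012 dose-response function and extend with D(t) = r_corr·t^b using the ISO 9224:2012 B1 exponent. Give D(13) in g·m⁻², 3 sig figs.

zinc: T≤10 °C ⇒ hinge +0.038·(-9.7−10) = -0.7486
  Pd branch = 0.0129·Pd^0.44·e^(0.046·RH+f) = 0.6298 μm/a
  Cl⁻ term: 0.0175·661.9^0.57·exp(0.008·54+0.085·-9.7) = 0.4791
  sum: 0.6298 + 0.4791 → r_corr = 1.109 μm/a
ISO 9224: D(t) = r_corr · t^b with b = 0.813 (zinc, B1)
  D(13) = 1.109 × 13^0.813 = 1.109 × 8.047 = 8.923 μm
  Mass loss = 8.923 μm × 7.14 g/cm³ = 63.71 g·m⁻²

D(13) = 63.7 g·m⁻²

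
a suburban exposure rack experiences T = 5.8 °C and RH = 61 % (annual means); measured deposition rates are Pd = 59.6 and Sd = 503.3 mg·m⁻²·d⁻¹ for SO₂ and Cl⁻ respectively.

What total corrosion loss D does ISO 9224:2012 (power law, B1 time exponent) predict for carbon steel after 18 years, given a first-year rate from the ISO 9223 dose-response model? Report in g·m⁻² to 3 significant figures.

D(18) = 2.57e+03 g·m⁻²

carbon steel: temperature factor f = +0.150·(-4.2) = -0.6300
  sulphur-dioxide contribution → 26.75 μm/a
  chloride contribution → 45.57 μm/a
  ⇒ r_corr(carbon steel) = 72.33 μm/a
Power-law: D(18) = r_corr · 18^0.523
  D(18) = 72.33 × 18^0.523 = 72.33 × 4.534 = 327.9 μm
  Mass loss = 327.9 μm × 7.85 g/cm³ = 2574 g·m⁻²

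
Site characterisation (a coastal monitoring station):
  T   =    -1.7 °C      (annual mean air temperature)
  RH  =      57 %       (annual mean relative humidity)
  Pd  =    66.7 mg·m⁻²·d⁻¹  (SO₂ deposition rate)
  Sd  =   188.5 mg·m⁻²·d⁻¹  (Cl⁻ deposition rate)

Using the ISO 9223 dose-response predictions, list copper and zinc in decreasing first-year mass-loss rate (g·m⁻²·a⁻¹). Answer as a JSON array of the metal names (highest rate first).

["zinc", "copper"]

copper: f(T) = +0.126·(T−10) [T≤10 °C] = -1.4742
  sulphur-dioxide contribution → 0.1044 μm/a
  chloride contribution → 0.302 μm/a
  total first-year rate 0.4065 μm/a
  mass loss = 0.4065 μm/a × 8.96 g/cm³ = 3.642 g·m⁻²·a⁻¹
zinc: T≤10 °C ⇒ hinge +0.038·(-1.7−10) = -0.4446
  sulphur-dioxide contribution → 0.7225 μm/a
  chloride contribution → 0.4734 μm/a
  total first-year rate 1.196 μm/a
  mass loss = 1.196 μm/a × 7.14 g/cm³ = 8.539 g·m⁻²·a⁻¹
Ordering by g·m⁻²·a⁻¹: zinc (8.54) > copper (3.64)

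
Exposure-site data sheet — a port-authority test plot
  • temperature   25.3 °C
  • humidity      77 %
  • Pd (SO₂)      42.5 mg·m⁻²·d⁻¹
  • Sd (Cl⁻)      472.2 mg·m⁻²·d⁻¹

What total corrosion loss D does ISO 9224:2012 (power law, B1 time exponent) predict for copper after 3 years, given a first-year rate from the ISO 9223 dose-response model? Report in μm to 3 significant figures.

D(3) = 7.02 μm

copper: f(T) = -0.080·(T−10) [T>10 °C] = -1.2240
  Pd branch = 0.0053·Pd^0.26·e^(0.059·RH+f) = 0.3882 μm/a
  Cl⁻ term: 0.01025·472.2^0.27·exp(0.036·77+0.049·25.3) = 2.985
  r_corr = 0.3882 + 2.985 = 3.374 μm/a
Long-term exponent b (ISO 9224 Table 2, B1) = 0.667
  D(3) = 3.374 × 3^0.667 = 3.374 × 2.081 = 7.02 μm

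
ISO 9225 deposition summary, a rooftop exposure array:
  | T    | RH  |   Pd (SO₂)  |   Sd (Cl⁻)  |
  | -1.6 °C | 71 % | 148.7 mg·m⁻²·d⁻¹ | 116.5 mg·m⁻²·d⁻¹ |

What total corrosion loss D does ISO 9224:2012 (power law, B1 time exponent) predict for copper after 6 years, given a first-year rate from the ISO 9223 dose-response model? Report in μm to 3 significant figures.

copper: T≤10 °C ⇒ hinge +0.126·(-1.6−10) = -1.4616
  sulphur-dioxide contribution → 0.2976 μm/a
  chloride contribution → 0.4412 μm/a
  total first-year rate 0.7388 μm/a
Power-law: D(6) = r_corr · 6^0.667
  D(6) = 0.7388 × 6^0.667 = 0.7388 × 3.304 = 2.441 μm

D(6) = 2.44 μm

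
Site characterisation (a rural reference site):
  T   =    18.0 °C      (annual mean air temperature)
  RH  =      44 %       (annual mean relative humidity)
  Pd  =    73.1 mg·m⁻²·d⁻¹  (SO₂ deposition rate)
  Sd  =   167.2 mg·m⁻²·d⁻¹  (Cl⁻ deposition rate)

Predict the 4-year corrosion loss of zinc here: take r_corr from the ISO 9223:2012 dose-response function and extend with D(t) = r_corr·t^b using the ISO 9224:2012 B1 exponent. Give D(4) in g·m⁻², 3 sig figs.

zinc: T>10 °C ⇒ hinge -0.071·(18.0−10) = -0.5680
  sulphur-dioxide contribution → 0.3656 μm/a
  chloride contribution → 2.126 μm/a
  ⇒ r_corr(zinc) = 2.492 μm/a
Long-term exponent b (ISO 9224 Table 2, B1) = 0.813
  D(4) = 2.492 × 4^0.813 = 2.492 × 3.087 = 7.692 μm
  Mass loss = 7.692 μm × 7.14 g/cm³ = 54.92 g·m⁻²

D(4) = 54.9 g·m⁻²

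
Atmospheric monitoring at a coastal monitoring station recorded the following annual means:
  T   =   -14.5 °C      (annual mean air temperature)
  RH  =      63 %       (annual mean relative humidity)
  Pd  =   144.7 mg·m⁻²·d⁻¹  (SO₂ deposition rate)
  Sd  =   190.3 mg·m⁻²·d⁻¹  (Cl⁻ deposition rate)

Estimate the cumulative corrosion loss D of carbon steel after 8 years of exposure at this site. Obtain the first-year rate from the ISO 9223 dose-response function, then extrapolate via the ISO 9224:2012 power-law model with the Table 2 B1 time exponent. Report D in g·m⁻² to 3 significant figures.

D(8) = 324 g·m⁻²

carbon steel: T≤10 °C ⇒ hinge +0.150·(-14.5−10) = -3.6750
  sulphur-dioxide contribution → 2.102 μm/a
  chloride contribution → 11.83 μm/a
  ⇒ r_corr(carbon steel) = 13.93 μm/a
Long-term exponent b (ISO 9224 Table 2, B1) = 0.523
  D(8) = 13.93 × 8^0.523 = 13.93 × 2.967 = 41.33 μm
  Mass loss = 41.33 μm × 7.85 g/cm³ = 324.4 g·m⁻²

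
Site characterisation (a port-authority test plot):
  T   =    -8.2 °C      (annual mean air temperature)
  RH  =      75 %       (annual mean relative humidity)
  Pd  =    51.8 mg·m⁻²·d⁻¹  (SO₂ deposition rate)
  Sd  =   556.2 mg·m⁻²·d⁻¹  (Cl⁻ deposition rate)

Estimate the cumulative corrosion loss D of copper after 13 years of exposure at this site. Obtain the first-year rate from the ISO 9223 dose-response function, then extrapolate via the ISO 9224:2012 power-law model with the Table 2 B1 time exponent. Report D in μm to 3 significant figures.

copper: temperature factor f = +0.126·(-18.2) = -2.2932
  Pd branch = 0.0053·Pd^0.26·e^(0.059·RH+f) = 0.1247 μm/a
  Cl⁻ term: 0.01025·556.2^0.27·exp(0.036·75+0.049·-8.2) = 0.5624
  r_corr = 0.1247 + 0.5624 = 0.6871 μm/a
Long-term exponent b (ISO 9224 Table 2, B1) = 0.667
  D(13) = 0.6871 × 13^0.667 = 0.6871 × 5.534 = 3.802 μm

D(13) = 3.80 μm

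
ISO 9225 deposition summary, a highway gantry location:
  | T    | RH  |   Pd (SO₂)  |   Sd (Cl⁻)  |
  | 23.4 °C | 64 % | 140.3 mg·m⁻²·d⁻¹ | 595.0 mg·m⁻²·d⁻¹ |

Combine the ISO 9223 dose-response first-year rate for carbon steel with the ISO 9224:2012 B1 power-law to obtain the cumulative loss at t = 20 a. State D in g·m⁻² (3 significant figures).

D(20) = 5.76e+03 g·m⁻²

carbon steel: temperature factor f = -0.054·(13.4) = -0.7236
  sulphur-dioxide contribution → 40.37 μm/a
  chloride contribution → 112.9 μm/a
  ⇒ r_corr(carbon steel) = 153.2 μm/a
Long-term exponent b (ISO 9224 Table 2, B1) = 0.523
  D(20) = 153.2 × 20^0.523 = 153.2 × 4.791 = 734.1 μm
  Mass loss = 734.1 μm × 7.85 g/cm³ = 5763 g·m⁻²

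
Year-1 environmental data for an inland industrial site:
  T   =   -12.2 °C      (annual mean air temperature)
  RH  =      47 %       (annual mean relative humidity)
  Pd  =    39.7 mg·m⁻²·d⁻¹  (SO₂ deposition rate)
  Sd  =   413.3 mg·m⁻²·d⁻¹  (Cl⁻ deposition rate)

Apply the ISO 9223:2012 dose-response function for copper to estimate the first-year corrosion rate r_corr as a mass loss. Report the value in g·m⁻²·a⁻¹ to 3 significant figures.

copper: f(T) = +0.126·(T−10) [T≤10 °C] = -2.7972
  sulphur-dioxide contribution → 0.01347 μm/a
  chloride contribution → 0.1557 μm/a
  ⇒ r_corr(copper) = 0.1692 μm/a
Convert to mass loss: 0.1692 μm/a × 8.96 g/cm³ = 1.516 g·m⁻²·a⁻¹

r_corr = 1.52 g·m⁻²·a⁻¹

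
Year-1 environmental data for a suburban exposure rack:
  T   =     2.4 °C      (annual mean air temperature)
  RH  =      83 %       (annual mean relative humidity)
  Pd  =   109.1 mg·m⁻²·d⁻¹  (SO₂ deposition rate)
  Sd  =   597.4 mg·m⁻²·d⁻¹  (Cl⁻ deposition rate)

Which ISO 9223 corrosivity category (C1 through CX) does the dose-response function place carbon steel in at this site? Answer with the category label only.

C5

carbon steel: T≤10 °C ⇒ hinge +0.150·(2.4−10) = -1.1400
  Pd branch = 1.77·Pd^0.52·e^(0.02·RH+f) = 34.16 μm/a
  Cl⁻ term: 0.102·597.4^0.62·exp(0.033·83+0.04·2.4) = 91.43
  r_corr = 34.16 + 91.43 = 125.6 μm/a
Category bounds: 80…200 μm/a bracket r_corr ⇒ C5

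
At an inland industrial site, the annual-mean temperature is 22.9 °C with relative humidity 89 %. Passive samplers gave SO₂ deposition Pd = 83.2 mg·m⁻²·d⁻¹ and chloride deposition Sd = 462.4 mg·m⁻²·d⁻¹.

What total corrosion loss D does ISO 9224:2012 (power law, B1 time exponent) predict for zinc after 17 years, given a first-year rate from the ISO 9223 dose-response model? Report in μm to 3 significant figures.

zinc: temperature factor f = -0.071·(12.9) = -0.9159
  Pd branch = 0.0129·Pd^0.44·e^(0.046·RH+f) = 2.166 μm/a
  Sd branch = 0.0175·Sd^0.57·e^(0.008·RH+0.085·T) = 8.254 μm/a
  sum: 2.166 + 8.254 → r_corr = 10.42 μm/a
Power-law: D(17) = r_corr · 17^0.813
  D(17) = 10.42 × 17^0.813 = 10.42 × 10.01 = 104.3 μm

D(17) = 104 μm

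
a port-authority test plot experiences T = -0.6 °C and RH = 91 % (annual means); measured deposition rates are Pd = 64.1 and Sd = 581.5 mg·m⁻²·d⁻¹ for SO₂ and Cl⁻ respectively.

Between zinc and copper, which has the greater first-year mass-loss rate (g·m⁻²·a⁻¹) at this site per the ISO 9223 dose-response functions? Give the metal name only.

zinc

zinc: f(T) = +0.038·(T−10) [T≤10 °C] = -0.4028
  sulphur-dioxide contribution → 3.537 μm/a
  chloride contribution → 1.297 μm/a
  total first-year rate 4.834 μm/a
  mass loss = 4.834 μm/a × 7.14 g/cm³ = 34.51 g·m⁻²·a⁻¹
copper: T≤10 °C ⇒ hinge +0.126·(-0.6−10) = -1.3356
  sulphur-dioxide contribution → 0.8826 μm/a
  chloride contribution → 1.469 μm/a
  total first-year rate 2.352 μm/a
  mass loss = 2.352 μm/a × 8.96 g/cm³ = 21.07 g·m⁻²·a⁻¹
Ordering by g·m⁻²·a⁻¹: zinc (34.5) > copper (21.1)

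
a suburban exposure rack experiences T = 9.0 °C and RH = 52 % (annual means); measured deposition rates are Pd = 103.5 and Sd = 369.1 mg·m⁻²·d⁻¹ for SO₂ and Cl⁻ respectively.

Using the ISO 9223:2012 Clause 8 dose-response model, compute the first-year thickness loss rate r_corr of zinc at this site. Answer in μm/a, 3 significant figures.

zinc: T≤10 °C ⇒ hinge +0.038·(9.0−10) = -0.0380
  Pd branch = 0.0129·Pd^0.44·e^(0.046·RH+f) = 1.046 μm/a
  Cl⁻ term: 0.0175·369.1^0.57·exp(0.008·52+0.085·9.0) = 1.657
  sum: 1.046 + 1.657 → r_corr = 2.702 μm/a

r_corr = 2.70 μm/a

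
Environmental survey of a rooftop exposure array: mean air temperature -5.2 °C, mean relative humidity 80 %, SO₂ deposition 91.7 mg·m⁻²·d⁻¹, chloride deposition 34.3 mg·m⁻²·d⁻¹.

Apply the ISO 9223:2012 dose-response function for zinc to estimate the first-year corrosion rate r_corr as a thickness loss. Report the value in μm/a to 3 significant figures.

r_corr = 2.26 μm/a

zinc: T≤10 °C ⇒ hinge +0.038·(-5.2−10) = -0.5776
  Pd branch = 0.0129·Pd^0.44·e^(0.046·RH+f) = 2.096 μm/a
  Sd branch = 0.0175·Sd^0.57·e^(0.008·RH+0.085·T) = 0.16 μm/a
  r_corr = 2.096 + 0.16 = 2.256 μm/a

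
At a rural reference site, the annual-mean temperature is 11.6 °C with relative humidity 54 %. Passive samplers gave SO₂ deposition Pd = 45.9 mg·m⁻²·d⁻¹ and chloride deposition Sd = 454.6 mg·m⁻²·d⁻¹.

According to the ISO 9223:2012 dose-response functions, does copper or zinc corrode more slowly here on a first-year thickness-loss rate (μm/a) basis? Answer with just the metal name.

copper: temperature factor f = -0.080·(1.6) = -0.1280
  SO₂ term: 0.0053·45.9^0.26·exp(0.059·54-0.1280) = 0.3051
  Sd branch = 0.01025·Sd^0.27·e^(0.036·RH+0.049·T) = 0.6598 μm/a
  r_corr = 0.3051 + 0.6598 = 0.9649 μm/a
zinc: T>10 °C ⇒ hinge -0.071·(11.6−10) = -0.1136
  SO₂ term: 0.0129·45.9^0.44·exp(0.046·54-0.1136) = 0.7434
  Cl⁻ term: 0.0175·454.6^0.57·exp(0.008·54+0.085·11.6) = 2.364
  r_corr = 0.7434 + 2.364 = 3.108 μm/a
Ordering by μm/a: zinc (3.11) > copper (0.965)

copper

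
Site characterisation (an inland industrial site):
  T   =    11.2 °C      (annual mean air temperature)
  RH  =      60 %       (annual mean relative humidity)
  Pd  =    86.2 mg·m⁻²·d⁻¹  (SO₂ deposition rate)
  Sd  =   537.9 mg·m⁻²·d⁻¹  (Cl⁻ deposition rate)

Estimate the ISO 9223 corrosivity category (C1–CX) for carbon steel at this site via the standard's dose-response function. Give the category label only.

carbon steel: temperature factor f = -0.054·(1.2) = -0.0648
  SO₂ term: 1.77·86.2^0.52·exp(0.02·60-0.0648) = 55.9
  Sd branch = 0.102·Sd^0.62·e^(0.033·RH+0.04·T) = 57.03 μm/a
  r_corr = 55.9 + 57.03 = 112.9 μm/a
Category bounds: 80…200 μm/a bracket r_corr ⇒ C5

C5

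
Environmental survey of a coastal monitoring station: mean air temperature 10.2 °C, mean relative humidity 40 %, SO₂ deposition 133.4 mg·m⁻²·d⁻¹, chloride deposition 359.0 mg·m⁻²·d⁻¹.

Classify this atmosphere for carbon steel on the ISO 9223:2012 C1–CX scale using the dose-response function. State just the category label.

C4

carbon steel: T>10 °C ⇒ hinge -0.054·(10.2−10) = -0.0108
  SO₂ term: 1.77·133.4^0.52·exp(0.02·40-0.0108) = 49.64
  Cl⁻ term: 0.102·359.0^0.62·exp(0.033·40+0.04·10.2) = 22.04
  r_corr = 49.64 + 22.04 = 71.68 μm/a
ISO 9223 Table 2 (carbon steel): 50 < 71.7 ≤ 80 μm/a ⇒ C4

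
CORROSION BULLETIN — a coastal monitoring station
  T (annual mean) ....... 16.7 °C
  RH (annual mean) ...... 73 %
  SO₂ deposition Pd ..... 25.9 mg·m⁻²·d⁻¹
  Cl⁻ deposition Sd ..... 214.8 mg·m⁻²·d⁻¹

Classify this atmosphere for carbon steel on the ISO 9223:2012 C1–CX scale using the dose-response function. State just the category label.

C5

carbon steel: temperature factor f = -0.054·(6.7) = -0.3618
  SO₂ term: 1.77·25.9^0.52·exp(0.02·73-0.3618) = 28.83
  Cl⁻ term: 0.102·214.8^0.62·exp(0.033·73+0.04·16.7) = 61.77
  r_corr = 28.83 + 61.77 = 90.6 μm/a
90.6 μm/a falls in (80, 200] for carbon steel → category C5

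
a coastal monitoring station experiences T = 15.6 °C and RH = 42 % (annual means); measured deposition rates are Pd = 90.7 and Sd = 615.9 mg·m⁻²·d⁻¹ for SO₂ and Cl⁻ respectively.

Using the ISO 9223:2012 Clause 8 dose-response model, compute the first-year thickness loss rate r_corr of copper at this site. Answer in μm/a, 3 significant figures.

r_corr = 0.696 μm/a

copper: f(T) = -0.080·(T−10) [T>10 °C] = -0.4480
  SO₂ term: 0.0053·90.7^0.26·exp(0.059·42-0.4480) = 0.1303
  Sd branch = 0.01025·Sd^0.27·e^(0.036·RH+0.049·T) = 0.5656 μm/a
  r_corr = 0.1303 + 0.5656 = 0.6959 μm/a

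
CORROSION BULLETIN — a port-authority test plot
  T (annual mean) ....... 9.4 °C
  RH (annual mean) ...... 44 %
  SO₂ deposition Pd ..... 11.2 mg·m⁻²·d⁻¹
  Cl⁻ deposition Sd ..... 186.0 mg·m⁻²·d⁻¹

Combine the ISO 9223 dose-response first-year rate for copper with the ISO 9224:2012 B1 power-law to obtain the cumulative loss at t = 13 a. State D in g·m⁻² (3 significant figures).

copper: T≤10 °C ⇒ hinge +0.126·(9.4−10) = -0.0756
  Pd branch = 0.0053·Pd^0.26·e^(0.059·RH+f) = 0.1235 μm/a
  Sd branch = 0.01025·Sd^0.27·e^(0.036·RH+0.049·T) = 0.3247 μm/a
  r_corr = 0.1235 + 0.3247 = 0.4482 μm/a
Long-term exponent b (ISO 9224 Table 2, B1) = 0.667
  D(13) = 0.4482 × 13^0.667 = 0.4482 × 5.534 = 2.48 μm
  Mass loss = 2.48 μm × 8.96 g/cm³ = 22.22 g·m⁻²

D(13) = 22.2 g·m⁻²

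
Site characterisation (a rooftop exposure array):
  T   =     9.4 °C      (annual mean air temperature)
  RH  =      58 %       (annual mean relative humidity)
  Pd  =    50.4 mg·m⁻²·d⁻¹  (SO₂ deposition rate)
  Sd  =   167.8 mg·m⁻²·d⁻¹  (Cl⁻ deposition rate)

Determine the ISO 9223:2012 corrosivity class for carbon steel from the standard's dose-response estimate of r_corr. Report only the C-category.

carbon steel: temperature factor f = +0.150·(-0.6) = -0.0900
  Pd branch = 1.77·Pd^0.52·e^(0.02·RH+f) = 39.62 μm/a
  Sd branch = 0.102·Sd^0.62·e^(0.033·RH+0.04·T) = 24.13 μm/a
  sum: 39.62 + 24.13 → r_corr = 63.75 μm/a
63.7 μm/a falls in (50, 80] for carbon steel → category C4

C4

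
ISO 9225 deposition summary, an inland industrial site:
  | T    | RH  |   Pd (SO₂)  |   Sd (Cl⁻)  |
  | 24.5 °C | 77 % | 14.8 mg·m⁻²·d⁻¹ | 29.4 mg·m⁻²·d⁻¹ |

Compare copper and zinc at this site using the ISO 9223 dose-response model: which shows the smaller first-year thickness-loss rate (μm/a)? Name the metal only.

copper: f(T) = -0.080·(T−10) [T>10 °C] = -1.1600
  Pd branch = 0.0053·Pd^0.26·e^(0.059·RH+f) = 0.3146 μm/a
  Sd branch = 0.01025·Sd^0.27·e^(0.036·RH+0.049·T) = 1.356 μm/a
  sum: 0.3146 + 1.356 → r_corr = 1.671 μm/a
zinc: T>10 °C ⇒ hinge -0.071·(24.5−10) = -1.0295
  Pd branch = 0.0129·Pd^0.44·e^(0.046·RH+f) = 0.5208 μm/a
  Sd branch = 0.0175·Sd^0.57·e^(0.008·RH+0.085·T) = 1.786 μm/a
  r_corr = 0.5208 + 1.786 = 2.307 μm/a
Ordering by μm/a: zinc (2.31) > copper (1.67)

copper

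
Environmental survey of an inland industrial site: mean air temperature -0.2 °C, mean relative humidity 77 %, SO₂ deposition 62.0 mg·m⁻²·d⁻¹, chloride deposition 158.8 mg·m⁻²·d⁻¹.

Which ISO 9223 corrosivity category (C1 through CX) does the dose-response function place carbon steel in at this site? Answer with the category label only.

carbon steel: f(T) = +0.150·(T−10) [T≤10 °C] = -1.5300
  sulphur-dioxide contribution → 15.29 μm/a
  chloride contribution → 29.73 μm/a
  total first-year rate 45.02 μm/a
45 μm/a falls in (25, 50] for carbon steel → category C3

C3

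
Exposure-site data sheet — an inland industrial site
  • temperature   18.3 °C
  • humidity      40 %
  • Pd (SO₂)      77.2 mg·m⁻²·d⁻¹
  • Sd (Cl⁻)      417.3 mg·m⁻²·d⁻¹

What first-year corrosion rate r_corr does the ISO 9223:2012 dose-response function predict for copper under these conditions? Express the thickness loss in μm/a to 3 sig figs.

r_corr = 0.630 μm/a

copper: f(T) = -0.080·(T−10) [T>10 °C] = -0.6640
  Pd branch = 0.0053·Pd^0.26·e^(0.059·RH+f) = 0.08946 μm/a
  Cl⁻ term: 0.01025·417.3^0.27·exp(0.036·40+0.049·18.3) = 0.5408
  sum: 0.08946 + 0.5408 → r_corr = 0.6303 μm/a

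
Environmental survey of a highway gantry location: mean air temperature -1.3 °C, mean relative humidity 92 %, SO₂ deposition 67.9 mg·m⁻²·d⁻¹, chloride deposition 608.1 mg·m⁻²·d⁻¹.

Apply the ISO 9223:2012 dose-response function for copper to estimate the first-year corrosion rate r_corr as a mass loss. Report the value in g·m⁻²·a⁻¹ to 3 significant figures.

r_corr = 21.1 g·m⁻²·a⁻¹

copper: T≤10 °C ⇒ hinge +0.126·(-1.3−10) = -1.4238
  SO₂ term: 0.0053·67.9^0.26·exp(0.059·92-1.4238) = 0.8701
  Cl⁻ term: 0.01025·608.1^0.27·exp(0.036·92+0.049·-1.3) = 1.49
  sum: 0.8701 + 1.49 → r_corr = 2.36 μm/a
Convert to mass loss: 2.36 μm/a × 8.96 g/cm³ = 21.14 g·m⁻²·a⁻¹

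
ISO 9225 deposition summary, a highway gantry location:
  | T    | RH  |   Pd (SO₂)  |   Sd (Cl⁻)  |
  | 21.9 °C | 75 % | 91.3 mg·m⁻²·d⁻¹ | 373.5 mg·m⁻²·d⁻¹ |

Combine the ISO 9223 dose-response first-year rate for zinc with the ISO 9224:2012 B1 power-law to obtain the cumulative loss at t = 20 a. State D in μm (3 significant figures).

D(20) = 83.1 μm

zinc: temperature factor f = -0.071·(11.9) = -0.8449
  SO₂ term: 0.0129·91.3^0.44·exp(0.046·75-0.8449) = 1.272
  Sd branch = 0.0175·Sd^0.57·e^(0.008·RH+0.085·T) = 6.001 μm/a
  sum: 1.272 + 6.001 → r_corr = 7.274 μm/a
Power-law: D(20) = r_corr · 20^0.813
  D(20) = 7.274 × 20^0.813 = 7.274 × 11.42 = 83.08 μm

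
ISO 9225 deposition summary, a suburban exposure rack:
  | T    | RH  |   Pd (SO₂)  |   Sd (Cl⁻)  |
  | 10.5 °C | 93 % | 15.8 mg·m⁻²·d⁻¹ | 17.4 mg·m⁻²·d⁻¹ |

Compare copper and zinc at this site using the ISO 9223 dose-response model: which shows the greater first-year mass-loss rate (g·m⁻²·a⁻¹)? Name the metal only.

copper

copper: temperature factor f = -0.080·(0.5) = -0.0400
  SO₂ term: 0.0053·15.8^0.26·exp(0.059·93-0.0400) = 2.521
  Sd branch = 0.01025·Sd^0.27·e^(0.036·RH+0.049·T) = 1.055 μm/a
  sum: 2.521 + 1.055 → r_corr = 3.575 μm/a
  mass loss = 3.575 μm/a × 8.96 g/cm³ = 32.04 g·m⁻²·a⁻¹
zinc: T>10 °C ⇒ hinge -0.071·(10.5−10) = -0.0355
  Pd branch = 0.0129·Pd^0.44·e^(0.046·RH+f) = 3.023 μm/a
  Sd branch = 0.0175·Sd^0.57·e^(0.008·RH+0.085·T) = 0.458 μm/a
  r_corr = 3.023 + 0.458 = 3.481 μm/a
  mass loss = 3.481 μm/a × 7.14 g/cm³ = 24.86 g·m⁻²·a⁻¹
Ordering by g·m⁻²·a⁻¹: copper (32) > zinc (24.9)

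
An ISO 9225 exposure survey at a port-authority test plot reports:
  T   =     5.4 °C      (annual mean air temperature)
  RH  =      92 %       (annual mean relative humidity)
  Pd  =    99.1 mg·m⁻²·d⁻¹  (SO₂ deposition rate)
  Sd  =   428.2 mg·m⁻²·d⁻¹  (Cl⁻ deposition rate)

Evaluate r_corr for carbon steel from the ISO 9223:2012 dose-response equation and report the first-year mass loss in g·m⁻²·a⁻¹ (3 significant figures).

carbon steel: f(T) = +0.150·(T−10) [T≤10 °C] = -0.6900
  sulphur-dioxide contribution → 61.01 μm/a
  chloride contribution → 112.9 μm/a
  ⇒ r_corr(carbon steel) = 173.9 μm/a
Convert to mass loss: 173.9 μm/a × 7.85 g/cm³ = 1365 g·m⁻²·a⁻¹

r_corr = 1.36e+03 g·m⁻²·a⁻¹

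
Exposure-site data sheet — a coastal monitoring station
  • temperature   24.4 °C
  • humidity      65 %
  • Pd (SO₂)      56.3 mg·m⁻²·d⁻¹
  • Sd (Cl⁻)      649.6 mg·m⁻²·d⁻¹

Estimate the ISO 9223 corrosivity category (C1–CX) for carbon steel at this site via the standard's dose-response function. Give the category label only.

C5

carbon steel: T>10 °C ⇒ hinge -0.054·(24.4−10) = -0.7776
  SO₂ term: 1.77·56.3^0.52·exp(0.02·65-0.7776) = 24.27
  Sd branch = 0.102·Sd^0.62·e^(0.033·RH+0.04·T) = 128.2 μm/a
  r_corr = 24.27 + 128.2 = 152.5 μm/a
ISO 9223 Table 2 (carbon steel): 80 < 152 ≤ 200 μm/a ⇒ C5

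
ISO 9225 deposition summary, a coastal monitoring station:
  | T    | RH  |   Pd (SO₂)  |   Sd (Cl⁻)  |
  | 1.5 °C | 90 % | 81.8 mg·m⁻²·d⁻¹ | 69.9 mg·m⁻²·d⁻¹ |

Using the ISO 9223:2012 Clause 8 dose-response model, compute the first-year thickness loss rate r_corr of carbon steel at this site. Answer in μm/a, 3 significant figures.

carbon steel: f(T) = +0.150·(T−10) [T≤10 °C] = -1.2750
  SO₂ term: 1.77·81.8^0.52·exp(0.02·90-1.2750) = 29.55
  Cl⁻ term: 0.102·69.9^0.62·exp(0.033·90+0.04·1.5) = 29.38
  r_corr = 29.55 + 29.38 = 58.94 μm/a

r_corr = 58.9 μm/a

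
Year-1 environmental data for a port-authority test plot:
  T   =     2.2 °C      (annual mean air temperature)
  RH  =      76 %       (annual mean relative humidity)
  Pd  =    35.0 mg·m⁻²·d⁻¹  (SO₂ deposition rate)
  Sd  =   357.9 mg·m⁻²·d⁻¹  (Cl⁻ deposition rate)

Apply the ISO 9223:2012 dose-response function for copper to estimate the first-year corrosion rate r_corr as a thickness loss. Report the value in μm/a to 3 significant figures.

copper: T≤10 °C ⇒ hinge +0.126·(2.2−10) = -0.9828
  Pd branch = 0.0053·Pd^0.26·e^(0.059·RH+f) = 0.4429 μm/a
  Sd branch = 0.01025·Sd^0.27·e^(0.036·RH+0.049·T) = 0.8616 μm/a
  sum: 0.4429 + 0.8616 → r_corr = 1.304 μm/a

r_corr = 1.30 μm/a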